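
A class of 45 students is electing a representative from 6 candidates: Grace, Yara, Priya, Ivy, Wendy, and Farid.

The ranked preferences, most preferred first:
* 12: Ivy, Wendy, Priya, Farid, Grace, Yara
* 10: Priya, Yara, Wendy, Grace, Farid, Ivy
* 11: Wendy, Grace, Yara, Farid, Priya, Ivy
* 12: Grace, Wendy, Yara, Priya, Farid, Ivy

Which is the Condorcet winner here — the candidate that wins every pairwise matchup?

Wendy

Wendy vs Grace: 33–12
Wendy vs Yara: 35–10
Wendy vs Priya: 35–10
Wendy vs Ivy: 33–12
Wendy vs Farid: 45–0
Wendy beats every other candidate.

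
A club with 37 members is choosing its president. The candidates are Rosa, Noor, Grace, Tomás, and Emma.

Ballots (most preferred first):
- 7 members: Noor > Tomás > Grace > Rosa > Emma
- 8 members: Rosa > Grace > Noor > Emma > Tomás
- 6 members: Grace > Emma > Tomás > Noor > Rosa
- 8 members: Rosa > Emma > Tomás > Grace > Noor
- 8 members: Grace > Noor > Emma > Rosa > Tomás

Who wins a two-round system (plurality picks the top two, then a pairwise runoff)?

Grace

Round 1 first-place votes: Rosa 16, Noor 7, Grace 14, Tomás 0, Emma 0. Rosa and Grace advance.
Runoff: Rosa is ranked above Grace on 16 ballots, Grace above Rosa on 21.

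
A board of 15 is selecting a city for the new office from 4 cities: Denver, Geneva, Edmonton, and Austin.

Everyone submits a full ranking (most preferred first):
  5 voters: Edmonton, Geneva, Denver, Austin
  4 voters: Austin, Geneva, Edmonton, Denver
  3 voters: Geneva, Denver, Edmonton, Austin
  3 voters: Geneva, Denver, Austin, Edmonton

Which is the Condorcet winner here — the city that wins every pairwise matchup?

Geneva

Geneva vs Denver: 15–0
Geneva vs Edmonton: 10–5
Geneva vs Austin: 11–4
Geneva beats every other city.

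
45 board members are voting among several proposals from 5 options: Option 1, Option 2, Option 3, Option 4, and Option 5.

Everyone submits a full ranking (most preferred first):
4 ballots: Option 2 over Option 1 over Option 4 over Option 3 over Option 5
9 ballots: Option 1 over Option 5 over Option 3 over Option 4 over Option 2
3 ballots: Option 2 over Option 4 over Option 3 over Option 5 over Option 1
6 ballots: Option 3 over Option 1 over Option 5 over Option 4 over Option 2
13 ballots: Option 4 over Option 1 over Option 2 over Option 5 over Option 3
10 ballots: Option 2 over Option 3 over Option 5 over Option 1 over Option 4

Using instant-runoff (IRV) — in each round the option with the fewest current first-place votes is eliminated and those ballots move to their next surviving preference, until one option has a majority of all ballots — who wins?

Round 1: Option 1 9, Option 2 17, Option 3 6, Option 4 13, Option 5 0. Option 5 eliminated.
Round 2: Option 1 9, Option 2 17, Option 3 6, Option 4 13. Option 3 eliminated.
Round 3: Option 1 15, Option 2 17, Option 4 13. Option 4 eliminated.
Round 4: Option 1 28, Option 2 17. Option 1 has a majority (≥23).

Option 1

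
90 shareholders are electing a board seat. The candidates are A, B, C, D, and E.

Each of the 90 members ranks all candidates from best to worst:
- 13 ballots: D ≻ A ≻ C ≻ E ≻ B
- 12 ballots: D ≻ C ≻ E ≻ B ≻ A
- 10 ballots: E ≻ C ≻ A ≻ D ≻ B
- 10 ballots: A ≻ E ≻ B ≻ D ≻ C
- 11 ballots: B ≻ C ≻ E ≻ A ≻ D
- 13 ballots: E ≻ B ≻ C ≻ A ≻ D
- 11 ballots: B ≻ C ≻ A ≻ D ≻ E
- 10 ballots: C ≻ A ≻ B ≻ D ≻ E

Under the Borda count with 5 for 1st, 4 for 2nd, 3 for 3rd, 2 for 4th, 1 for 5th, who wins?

C

A: 13×4 + 12×1 + 10×3 + 10×5 + 11×2 + 13×2 + 11×3 + 10×4 = 265
B: 13×1 + 12×2 + 10×1 + 10×3 + 11×5 + 13×4 + 11×5 + 10×3 = 269
C: 13×3 + 12×4 + 10×4 + 10×1 + 11×4 + 13×3 + 11×4 + 10×5 = 314
D: 13×5 + 12×5 + 10×2 + 10×2 + 11×1 + 13×1 + 11×2 + 10×2 = 231
E: 13×2 + 12×3 + 10×5 + 10×4 + 11×3 + 13×5 + 11×1 + 10×1 = 271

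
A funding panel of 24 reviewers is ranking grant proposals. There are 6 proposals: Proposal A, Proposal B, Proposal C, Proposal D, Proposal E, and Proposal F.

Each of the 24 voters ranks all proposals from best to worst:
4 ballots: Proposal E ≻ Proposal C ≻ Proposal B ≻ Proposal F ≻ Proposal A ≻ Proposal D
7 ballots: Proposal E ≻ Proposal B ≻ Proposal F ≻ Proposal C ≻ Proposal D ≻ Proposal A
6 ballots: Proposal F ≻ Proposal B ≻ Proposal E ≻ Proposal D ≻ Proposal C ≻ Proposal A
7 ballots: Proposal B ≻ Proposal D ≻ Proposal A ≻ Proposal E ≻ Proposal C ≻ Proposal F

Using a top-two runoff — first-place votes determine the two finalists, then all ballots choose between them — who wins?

Round 1 first-place votes: Proposal A 0, Proposal B 7, Proposal C 0, Proposal D 0, Proposal E 11, Proposal F 6. Proposal E and Proposal B advance.
Runoff: Proposal E is ranked above Proposal B on 11 ballots, Proposal B above Proposal E on 13.

Proposal B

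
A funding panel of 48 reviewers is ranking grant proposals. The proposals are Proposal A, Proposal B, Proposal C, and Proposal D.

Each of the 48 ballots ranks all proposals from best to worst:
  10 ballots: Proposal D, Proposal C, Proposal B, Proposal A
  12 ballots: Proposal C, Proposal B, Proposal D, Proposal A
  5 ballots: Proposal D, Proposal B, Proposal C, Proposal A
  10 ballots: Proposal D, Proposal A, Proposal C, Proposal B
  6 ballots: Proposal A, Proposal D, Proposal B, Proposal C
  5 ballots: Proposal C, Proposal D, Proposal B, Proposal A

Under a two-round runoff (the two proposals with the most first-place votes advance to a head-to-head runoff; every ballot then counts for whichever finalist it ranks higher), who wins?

Proposal D

Round 1 first-place votes: Proposal A 6, Proposal B 0, Proposal C 17, Proposal D 25. Proposal D and Proposal C advance.
Runoff: Proposal D is ranked above Proposal C on 31 ballots, Proposal C above Proposal D on 17.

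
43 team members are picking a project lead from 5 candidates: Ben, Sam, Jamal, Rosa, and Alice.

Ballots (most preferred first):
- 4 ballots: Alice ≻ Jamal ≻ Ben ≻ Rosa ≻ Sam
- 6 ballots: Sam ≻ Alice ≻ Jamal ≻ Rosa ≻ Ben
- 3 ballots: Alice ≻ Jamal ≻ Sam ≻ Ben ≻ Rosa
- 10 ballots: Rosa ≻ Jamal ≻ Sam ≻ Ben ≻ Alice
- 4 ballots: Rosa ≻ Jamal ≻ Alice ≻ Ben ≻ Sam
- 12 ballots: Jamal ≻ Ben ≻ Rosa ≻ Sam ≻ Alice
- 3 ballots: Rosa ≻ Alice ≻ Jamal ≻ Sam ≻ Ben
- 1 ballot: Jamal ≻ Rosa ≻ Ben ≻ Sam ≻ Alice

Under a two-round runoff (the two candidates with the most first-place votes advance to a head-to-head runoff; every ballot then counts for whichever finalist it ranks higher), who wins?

Jamal

Round 1 first-place votes: Ben 0, Sam 6, Jamal 13, Rosa 17, Alice 7. Rosa and Jamal advance.
Runoff: Rosa is ranked above Jamal on 17 ballots, Jamal above Rosa on 26.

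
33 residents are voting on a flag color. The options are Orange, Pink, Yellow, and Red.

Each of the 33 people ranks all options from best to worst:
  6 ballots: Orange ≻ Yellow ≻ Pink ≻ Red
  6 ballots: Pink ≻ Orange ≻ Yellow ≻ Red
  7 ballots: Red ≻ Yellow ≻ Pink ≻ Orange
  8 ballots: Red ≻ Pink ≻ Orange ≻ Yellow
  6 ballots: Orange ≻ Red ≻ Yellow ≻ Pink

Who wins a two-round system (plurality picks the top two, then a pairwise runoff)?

Round 1 first-place votes: Orange 12, Pink 6, Yellow 0, Red 15. Red and Orange advance.
Runoff: Red is ranked above Orange on 15 ballots, Orange above Red on 18.

Orange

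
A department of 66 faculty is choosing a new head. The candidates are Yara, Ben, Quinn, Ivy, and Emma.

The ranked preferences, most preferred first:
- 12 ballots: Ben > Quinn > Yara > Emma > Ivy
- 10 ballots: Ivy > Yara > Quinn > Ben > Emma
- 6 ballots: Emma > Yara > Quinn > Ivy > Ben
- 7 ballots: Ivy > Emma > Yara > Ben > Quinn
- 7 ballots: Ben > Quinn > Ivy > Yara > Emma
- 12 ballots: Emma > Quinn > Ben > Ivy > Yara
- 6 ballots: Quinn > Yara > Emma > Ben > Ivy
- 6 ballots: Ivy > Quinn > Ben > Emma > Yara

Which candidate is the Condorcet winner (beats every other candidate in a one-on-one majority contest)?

Quinn vs Yara: 43–23
Quinn vs Ben: 40–26
Quinn vs Ivy: 43–23
Quinn vs Emma: 41–25
Quinn beats every other candidate.

Quinn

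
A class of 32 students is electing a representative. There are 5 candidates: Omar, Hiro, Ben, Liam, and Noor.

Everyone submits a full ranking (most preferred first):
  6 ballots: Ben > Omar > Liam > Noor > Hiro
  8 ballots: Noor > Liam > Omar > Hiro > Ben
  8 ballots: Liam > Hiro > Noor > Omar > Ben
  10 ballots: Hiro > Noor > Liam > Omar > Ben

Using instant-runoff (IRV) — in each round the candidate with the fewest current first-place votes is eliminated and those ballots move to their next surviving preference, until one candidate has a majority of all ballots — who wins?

Liam

Round 1: Omar 0, Hiro 10, Ben 6, Liam 8, Noor 8. Omar eliminated.
Round 2: Hiro 10, Ben 6, Liam 8, Noor 8. Ben eliminated.
Round 3: Hiro 10, Liam 14, Noor 8. Noor eliminated.
Round 4: Hiro 10, Liam 22. Liam has a majority (≥17).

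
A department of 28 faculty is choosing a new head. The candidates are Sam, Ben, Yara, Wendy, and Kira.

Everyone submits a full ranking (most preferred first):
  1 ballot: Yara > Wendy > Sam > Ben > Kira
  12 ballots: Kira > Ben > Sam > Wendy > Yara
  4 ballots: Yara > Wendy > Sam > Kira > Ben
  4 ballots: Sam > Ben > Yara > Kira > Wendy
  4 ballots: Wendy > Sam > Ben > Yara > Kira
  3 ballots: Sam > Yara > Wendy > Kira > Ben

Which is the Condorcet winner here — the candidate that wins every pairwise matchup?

Sam

Sam vs Ben: 16–12
Sam vs Yara: 23–5
Sam vs Wendy: 19–9
Sam vs Kira: 16–12
Sam beats every other candidate.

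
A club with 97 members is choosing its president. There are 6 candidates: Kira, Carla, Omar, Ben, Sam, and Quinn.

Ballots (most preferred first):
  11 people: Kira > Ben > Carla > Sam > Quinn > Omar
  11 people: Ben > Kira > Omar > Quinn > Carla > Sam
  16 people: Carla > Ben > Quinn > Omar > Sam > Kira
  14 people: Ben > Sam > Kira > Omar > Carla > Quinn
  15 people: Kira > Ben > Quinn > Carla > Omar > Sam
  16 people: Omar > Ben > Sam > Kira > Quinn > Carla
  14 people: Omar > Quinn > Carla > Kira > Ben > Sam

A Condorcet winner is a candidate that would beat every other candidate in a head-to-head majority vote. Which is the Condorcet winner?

Ben vs Kira: 57–40
Ben vs Carla: 67–30
Ben vs Omar: 67–30
Ben vs Sam: 97–0
Ben vs Quinn: 83–14
Ben beats every other candidate.

Ben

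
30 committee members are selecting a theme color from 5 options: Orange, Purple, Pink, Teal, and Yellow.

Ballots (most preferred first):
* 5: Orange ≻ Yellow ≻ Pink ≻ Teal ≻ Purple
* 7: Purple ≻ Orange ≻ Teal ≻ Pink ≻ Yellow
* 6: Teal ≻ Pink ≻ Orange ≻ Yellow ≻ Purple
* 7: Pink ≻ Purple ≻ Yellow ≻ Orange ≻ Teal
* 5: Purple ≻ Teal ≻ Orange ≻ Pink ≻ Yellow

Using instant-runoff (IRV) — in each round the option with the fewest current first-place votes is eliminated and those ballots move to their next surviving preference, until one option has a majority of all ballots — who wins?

Round 1: Orange 5, Purple 12, Pink 7, Teal 6, Yellow 0. Yellow eliminated.
Round 2: Orange 5, Purple 12, Pink 7, Teal 6. Orange eliminated.
Round 3: Purple 12, Pink 12, Teal 6. Teal eliminated.
Round 4: Purple 12, Pink 18. Pink has a majority (≥16).

Pink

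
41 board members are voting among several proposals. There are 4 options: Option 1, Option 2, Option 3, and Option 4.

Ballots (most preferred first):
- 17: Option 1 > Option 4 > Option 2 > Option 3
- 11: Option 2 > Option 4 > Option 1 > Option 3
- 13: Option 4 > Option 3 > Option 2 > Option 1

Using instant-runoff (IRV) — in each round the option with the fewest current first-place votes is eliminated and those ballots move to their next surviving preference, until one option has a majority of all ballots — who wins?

Round 1: Option 1 17, Option 2 11, Option 3 0, Option 4 13. Option 3 eliminated.
Round 2: Option 1 17, Option 2 11, Option 4 13. Option 2 eliminated.
Round 3: Option 1 17, Option 4 24. Option 4 has a majority (≥21).

Option 4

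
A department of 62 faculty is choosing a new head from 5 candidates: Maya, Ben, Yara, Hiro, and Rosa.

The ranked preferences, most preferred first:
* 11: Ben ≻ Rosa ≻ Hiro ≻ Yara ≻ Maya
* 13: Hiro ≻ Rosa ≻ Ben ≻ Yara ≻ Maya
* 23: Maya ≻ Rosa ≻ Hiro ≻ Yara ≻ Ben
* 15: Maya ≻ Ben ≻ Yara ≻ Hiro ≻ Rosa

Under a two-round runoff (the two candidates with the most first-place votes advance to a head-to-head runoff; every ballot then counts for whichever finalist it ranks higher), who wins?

Maya

Round 1 first-place votes: Maya 38, Ben 11, Yara 0, Hiro 13, Rosa 0. Maya and Hiro advance.
Runoff: Maya is ranked above Hiro on 38 ballots, Hiro above Maya on 24.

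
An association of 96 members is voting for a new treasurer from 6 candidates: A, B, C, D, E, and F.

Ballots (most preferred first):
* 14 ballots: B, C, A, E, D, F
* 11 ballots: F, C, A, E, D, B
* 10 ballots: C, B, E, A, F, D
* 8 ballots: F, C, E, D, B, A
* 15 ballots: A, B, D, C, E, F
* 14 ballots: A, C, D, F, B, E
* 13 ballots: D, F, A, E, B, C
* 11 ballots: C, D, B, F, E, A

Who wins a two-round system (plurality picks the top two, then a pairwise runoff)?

Round 1 first-place votes: A 29, B 14, C 21, D 13, E 0, F 19. A and C advance.
Runoff: A is ranked above C on 42 ballots, C above A on 54.

C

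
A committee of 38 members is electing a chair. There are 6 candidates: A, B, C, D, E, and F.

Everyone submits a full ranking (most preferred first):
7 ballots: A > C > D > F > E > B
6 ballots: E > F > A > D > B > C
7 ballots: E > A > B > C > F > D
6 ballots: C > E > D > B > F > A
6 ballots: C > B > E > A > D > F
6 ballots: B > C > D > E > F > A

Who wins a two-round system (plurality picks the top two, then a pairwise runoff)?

Round 1 first-place votes: A 7, B 6, C 12, D 0, E 13, F 0. E and C advance.
Runoff: E is ranked above C on 13 ballots, C above E on 25.

C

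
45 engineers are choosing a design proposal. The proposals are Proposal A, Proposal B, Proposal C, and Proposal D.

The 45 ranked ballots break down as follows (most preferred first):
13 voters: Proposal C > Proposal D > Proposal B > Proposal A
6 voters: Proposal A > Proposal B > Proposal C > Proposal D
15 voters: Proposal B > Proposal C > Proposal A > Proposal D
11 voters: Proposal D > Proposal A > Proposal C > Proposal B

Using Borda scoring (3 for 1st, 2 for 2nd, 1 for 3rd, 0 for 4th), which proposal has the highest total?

Proposal A: 13×0 + 6×3 + 15×1 + 11×2 = 55
Proposal B: 13×1 + 6×2 + 15×3 + 11×0 = 70
Proposal C: 13×3 + 6×1 + 15×2 + 11×1 = 86
Proposal D: 13×2 + 6×0 + 15×0 + 11×3 = 59

Proposal C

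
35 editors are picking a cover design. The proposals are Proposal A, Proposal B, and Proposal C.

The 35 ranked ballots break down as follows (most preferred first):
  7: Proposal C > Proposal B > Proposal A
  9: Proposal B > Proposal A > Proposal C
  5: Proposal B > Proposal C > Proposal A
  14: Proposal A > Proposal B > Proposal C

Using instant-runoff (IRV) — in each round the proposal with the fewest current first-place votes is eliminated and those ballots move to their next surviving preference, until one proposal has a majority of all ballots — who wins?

Proposal B

Round 1: Proposal A 14, Proposal B 14, Proposal C 7. Proposal C eliminated.
Round 2: Proposal A 14, Proposal B 21. Proposal B has a majority (≥18).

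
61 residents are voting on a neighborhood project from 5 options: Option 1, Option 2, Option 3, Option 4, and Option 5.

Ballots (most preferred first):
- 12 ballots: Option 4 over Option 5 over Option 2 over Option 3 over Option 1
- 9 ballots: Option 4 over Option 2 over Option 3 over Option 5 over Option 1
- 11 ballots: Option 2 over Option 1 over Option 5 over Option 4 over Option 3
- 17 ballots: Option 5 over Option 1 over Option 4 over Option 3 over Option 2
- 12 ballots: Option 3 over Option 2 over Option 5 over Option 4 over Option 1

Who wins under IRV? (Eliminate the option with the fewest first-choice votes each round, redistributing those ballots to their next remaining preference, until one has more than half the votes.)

Round 1: Option 1 0, Option 2 11, Option 3 12, Option 4 21, Option 5 17. Option 1 eliminated.
Round 2: Option 2 11, Option 3 12, Option 4 21, Option 5 17. Option 2 eliminated.
Round 3: Option 3 12, Option 4 21, Option 5 28. Option 3 eliminated.
Round 4: Option 4 21, Option 5 40. Option 5 has a majority (≥31).

Option 5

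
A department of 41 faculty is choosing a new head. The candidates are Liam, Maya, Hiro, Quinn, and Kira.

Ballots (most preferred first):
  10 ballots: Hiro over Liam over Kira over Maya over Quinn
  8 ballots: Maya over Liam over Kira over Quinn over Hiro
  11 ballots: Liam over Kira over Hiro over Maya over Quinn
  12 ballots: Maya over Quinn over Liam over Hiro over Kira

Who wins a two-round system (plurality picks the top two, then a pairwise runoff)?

Round 1 first-place votes: Liam 11, Maya 20, Hiro 10, Quinn 0, Kira 0. Maya and Liam advance.
Runoff: Maya is ranked above Liam on 20 ballots, Liam above Maya on 21.

Liam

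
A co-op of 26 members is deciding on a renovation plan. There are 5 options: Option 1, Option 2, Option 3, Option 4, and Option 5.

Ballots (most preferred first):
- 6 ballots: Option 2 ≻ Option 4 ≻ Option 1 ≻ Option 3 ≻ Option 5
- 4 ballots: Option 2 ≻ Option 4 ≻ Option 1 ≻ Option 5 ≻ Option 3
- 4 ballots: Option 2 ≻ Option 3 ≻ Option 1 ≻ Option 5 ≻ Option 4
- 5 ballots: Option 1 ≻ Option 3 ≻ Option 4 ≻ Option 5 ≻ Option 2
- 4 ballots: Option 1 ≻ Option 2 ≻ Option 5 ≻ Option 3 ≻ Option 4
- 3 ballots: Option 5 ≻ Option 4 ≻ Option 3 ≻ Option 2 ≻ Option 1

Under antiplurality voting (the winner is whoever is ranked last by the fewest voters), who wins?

Option 1

Last-place votes: Option 1 3, Option 2 5, Option 3 4, Option 4 8, Option 5 6.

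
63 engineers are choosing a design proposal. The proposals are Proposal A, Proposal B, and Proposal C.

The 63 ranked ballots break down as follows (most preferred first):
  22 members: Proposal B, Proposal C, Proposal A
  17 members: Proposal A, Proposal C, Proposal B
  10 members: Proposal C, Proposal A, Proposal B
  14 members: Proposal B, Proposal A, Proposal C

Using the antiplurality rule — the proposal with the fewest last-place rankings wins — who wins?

Last-place votes: Proposal A 22, Proposal B 27, Proposal C 14.

Proposal C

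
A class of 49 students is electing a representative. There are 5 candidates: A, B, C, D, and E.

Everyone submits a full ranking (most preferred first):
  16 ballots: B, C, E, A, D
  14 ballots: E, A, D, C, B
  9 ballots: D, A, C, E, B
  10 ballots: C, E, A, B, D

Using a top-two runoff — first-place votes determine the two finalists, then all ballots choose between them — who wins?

E

Round 1 first-place votes: A 0, B 16, C 10, D 9, E 14. B and E advance.
Runoff: B is ranked above E on 16 ballots, E above B on 33.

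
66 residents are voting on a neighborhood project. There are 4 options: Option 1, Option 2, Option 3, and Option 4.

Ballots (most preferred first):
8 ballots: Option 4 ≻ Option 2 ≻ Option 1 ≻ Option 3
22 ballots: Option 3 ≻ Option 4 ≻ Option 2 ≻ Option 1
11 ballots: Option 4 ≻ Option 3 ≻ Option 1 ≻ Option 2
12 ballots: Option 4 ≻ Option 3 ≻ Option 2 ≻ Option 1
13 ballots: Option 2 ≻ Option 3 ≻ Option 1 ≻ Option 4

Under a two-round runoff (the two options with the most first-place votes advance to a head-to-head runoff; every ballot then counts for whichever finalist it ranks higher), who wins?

Round 1 first-place votes: Option 1 0, Option 2 13, Option 3 22, Option 4 31. Option 4 and Option 3 advance.
Runoff: Option 4 is ranked above Option 3 on 31 ballots, Option 3 above Option 4 on 35.

Option 3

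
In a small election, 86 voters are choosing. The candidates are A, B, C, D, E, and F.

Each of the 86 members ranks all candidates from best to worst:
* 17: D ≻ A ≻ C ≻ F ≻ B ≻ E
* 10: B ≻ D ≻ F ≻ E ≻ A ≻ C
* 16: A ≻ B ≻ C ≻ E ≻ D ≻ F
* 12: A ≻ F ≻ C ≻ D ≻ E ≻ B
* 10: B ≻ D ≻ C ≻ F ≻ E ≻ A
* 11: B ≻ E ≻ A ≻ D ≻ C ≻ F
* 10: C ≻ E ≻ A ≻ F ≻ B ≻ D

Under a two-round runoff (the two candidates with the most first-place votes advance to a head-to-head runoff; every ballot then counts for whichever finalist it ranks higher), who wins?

Round 1 first-place votes: A 28, B 31, C 10, D 17, E 0, F 0. B and A advance.
Runoff: B is ranked above A on 31 ballots, A above B on 55.

A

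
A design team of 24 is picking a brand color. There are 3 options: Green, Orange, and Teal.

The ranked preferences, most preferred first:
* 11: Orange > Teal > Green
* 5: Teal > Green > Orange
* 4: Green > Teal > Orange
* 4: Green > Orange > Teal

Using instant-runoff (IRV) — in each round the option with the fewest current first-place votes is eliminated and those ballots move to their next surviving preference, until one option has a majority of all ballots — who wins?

Green

Round 1: Green 8, Orange 11, Teal 5. Teal eliminated.
Round 2: Green 13, Orange 11. Green has a majority (≥13).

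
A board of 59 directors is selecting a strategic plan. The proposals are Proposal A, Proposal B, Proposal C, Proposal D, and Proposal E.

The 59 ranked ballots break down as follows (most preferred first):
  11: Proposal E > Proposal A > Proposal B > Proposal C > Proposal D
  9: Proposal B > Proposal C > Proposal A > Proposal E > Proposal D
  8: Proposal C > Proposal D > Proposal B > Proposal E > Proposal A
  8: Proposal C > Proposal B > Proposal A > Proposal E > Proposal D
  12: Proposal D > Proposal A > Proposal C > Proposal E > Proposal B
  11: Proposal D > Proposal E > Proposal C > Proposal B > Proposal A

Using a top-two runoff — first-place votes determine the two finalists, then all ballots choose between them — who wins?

Round 1 first-place votes: Proposal A 0, Proposal B 9, Proposal C 16, Proposal D 23, Proposal E 11. Proposal D and Proposal C advance.
Runoff: Proposal D is ranked above Proposal C on 23 ballots, Proposal C above Proposal D on 36.

Proposal C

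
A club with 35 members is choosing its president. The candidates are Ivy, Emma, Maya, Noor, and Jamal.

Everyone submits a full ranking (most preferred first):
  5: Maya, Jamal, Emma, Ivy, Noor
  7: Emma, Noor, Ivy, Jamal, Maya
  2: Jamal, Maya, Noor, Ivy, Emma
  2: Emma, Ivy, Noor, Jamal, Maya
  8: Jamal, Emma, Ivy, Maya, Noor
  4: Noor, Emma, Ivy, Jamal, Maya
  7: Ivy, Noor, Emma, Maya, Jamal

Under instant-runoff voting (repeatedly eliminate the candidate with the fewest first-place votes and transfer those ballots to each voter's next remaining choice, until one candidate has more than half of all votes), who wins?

Round 1: Ivy 7, Emma 9, Maya 5, Noor 4, Jamal 10. Noor eliminated.
Round 2: Ivy 7, Emma 13, Maya 5, Jamal 10. Maya eliminated.
Round 3: Ivy 7, Emma 13, Jamal 15. Ivy eliminated.
Round 4: Emma 20, Jamal 15. Emma has a majority (≥18).

Emma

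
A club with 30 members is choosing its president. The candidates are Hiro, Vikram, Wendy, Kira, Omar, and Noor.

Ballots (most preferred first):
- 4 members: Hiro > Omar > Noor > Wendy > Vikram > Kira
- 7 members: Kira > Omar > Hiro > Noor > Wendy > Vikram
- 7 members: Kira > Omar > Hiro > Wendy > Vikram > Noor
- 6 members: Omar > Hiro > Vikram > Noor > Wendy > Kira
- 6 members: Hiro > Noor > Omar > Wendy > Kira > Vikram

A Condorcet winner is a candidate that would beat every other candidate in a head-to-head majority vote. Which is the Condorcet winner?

Omar vs Hiro: 20–10
Omar vs Vikram: 30–0
Omar vs Wendy: 30–0
Omar vs Kira: 16–14
Omar vs Noor: 24–6
Omar beats every other candidate.

Omar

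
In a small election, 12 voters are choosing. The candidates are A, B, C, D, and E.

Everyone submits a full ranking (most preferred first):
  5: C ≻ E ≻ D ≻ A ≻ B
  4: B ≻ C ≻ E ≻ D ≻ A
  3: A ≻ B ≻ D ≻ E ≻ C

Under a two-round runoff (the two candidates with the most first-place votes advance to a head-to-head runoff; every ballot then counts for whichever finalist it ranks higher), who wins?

B

Round 1 first-place votes: A 3, B 4, C 5, D 0, E 0. C and B advance.
Runoff: C is ranked above B on 5 ballots, B above C on 7.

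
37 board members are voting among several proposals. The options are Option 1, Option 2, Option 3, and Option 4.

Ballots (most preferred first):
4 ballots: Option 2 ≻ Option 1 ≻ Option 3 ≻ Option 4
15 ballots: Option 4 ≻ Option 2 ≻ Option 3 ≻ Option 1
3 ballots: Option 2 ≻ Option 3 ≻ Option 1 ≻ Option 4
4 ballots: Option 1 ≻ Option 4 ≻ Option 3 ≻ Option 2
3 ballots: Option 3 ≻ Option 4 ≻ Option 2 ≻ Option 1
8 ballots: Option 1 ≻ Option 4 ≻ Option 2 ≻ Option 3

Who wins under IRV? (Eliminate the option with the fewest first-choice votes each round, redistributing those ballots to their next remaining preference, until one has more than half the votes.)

Round 1: Option 1 12, Option 2 7, Option 3 3, Option 4 15. Option 3 eliminated.
Round 2: Option 1 12, Option 2 7, Option 4 18. Option 2 eliminated.
Round 3: Option 1 19, Option 4 18. Option 1 has a majority (≥19).

Option 1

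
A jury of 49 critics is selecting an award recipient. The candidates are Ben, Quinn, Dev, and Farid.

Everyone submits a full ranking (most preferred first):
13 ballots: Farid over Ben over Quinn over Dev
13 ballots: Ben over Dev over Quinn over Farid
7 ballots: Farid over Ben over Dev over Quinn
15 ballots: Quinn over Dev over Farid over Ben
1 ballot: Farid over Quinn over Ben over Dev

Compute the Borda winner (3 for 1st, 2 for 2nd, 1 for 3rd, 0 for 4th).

Ben

Ben: 13×2 + 13×3 + 7×2 + 15×0 + 1×1 = 80
Quinn: 13×1 + 13×1 + 7×0 + 15×3 + 1×2 = 73
Dev: 13×0 + 13×2 + 7×1 + 15×2 + 1×0 = 63
Farid: 13×3 + 13×0 + 7×3 + 15×1 + 1×3 = 78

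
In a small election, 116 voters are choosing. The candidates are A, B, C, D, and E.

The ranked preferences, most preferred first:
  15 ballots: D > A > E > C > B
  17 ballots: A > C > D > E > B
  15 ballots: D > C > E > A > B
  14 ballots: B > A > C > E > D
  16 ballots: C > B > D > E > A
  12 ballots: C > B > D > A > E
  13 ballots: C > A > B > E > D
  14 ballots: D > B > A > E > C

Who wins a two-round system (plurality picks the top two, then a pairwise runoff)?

C

Round 1 first-place votes: A 17, B 14, C 41, D 44, E 0. D and C advance.
Runoff: D is ranked above C on 44 ballots, C above D on 72.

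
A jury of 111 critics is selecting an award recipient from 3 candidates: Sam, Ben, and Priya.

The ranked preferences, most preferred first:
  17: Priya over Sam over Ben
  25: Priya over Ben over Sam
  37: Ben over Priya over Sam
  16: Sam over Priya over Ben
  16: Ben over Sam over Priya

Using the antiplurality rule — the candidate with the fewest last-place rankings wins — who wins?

Last-place votes: Sam 62, Ben 33, Priya 16.

Priya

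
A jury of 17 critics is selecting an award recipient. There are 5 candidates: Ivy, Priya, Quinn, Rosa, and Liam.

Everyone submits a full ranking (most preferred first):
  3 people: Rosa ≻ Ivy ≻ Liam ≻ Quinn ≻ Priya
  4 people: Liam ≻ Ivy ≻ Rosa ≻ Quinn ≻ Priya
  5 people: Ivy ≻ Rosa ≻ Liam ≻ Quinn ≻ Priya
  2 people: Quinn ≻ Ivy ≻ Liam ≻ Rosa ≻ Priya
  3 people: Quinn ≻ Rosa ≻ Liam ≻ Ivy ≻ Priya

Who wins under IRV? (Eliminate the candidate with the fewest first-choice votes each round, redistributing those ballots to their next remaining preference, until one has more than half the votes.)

Ivy

Round 1: Ivy 5, Priya 0, Quinn 5, Rosa 3, Liam 4. Priya eliminated.
Round 2: Ivy 5, Quinn 5, Rosa 3, Liam 4. Rosa eliminated.
Round 3: Ivy 8, Quinn 5, Liam 4. Liam eliminated.
Round 4: Ivy 12, Quinn 5. Ivy has a majority (≥9).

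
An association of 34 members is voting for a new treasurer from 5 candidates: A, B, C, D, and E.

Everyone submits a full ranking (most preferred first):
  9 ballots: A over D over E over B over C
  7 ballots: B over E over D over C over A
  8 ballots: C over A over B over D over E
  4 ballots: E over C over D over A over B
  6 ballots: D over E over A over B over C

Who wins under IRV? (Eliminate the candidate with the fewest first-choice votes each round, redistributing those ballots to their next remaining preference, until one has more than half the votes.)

C

Round 1: A 9, B 7, C 8, D 6, E 4. E eliminated.
Round 2: A 9, B 7, C 12, D 6. D eliminated.
Round 3: A 15, B 7, C 12. B eliminated.
Round 4: A 15, C 19. C has a majority (≥18).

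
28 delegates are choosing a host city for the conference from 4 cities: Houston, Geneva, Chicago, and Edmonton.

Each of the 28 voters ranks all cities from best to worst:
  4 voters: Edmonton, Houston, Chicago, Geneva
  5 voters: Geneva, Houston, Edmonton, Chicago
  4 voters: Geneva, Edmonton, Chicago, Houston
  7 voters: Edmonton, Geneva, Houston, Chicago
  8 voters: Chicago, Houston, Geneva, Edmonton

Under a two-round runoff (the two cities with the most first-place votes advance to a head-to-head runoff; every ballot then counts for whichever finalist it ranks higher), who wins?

Round 1 first-place votes: Houston 0, Geneva 9, Chicago 8, Edmonton 11. Edmonton and Geneva advance.
Runoff: Edmonton is ranked above Geneva on 11 ballots, Geneva above Edmonton on 17.

Geneva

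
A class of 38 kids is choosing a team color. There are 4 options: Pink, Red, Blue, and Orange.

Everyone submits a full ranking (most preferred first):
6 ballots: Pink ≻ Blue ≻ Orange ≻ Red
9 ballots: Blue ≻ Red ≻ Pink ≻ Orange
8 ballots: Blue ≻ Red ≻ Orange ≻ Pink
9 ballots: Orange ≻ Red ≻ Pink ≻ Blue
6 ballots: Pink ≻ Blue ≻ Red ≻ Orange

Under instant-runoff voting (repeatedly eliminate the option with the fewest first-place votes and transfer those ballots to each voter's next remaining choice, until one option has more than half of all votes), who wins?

Round 1: Pink 12, Red 0, Blue 17, Orange 9. Red eliminated.
Round 2: Pink 12, Blue 17, Orange 9. Orange eliminated.
Round 3: Pink 21, Blue 17. Pink has a majority (≥20).

Pink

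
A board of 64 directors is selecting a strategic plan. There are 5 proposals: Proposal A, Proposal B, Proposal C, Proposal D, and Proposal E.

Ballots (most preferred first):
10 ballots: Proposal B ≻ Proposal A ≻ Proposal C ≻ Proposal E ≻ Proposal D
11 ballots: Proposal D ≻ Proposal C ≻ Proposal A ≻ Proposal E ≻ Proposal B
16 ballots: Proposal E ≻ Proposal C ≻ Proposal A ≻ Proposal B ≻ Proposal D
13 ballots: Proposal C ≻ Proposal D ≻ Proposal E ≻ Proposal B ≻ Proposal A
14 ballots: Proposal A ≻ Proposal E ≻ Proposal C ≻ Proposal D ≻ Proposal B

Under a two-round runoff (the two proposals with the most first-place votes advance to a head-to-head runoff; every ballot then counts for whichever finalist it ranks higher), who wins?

Proposal A

Round 1 first-place votes: Proposal A 14, Proposal B 10, Proposal C 13, Proposal D 11, Proposal E 16. Proposal E and Proposal A advance.
Runoff: Proposal E is ranked above Proposal A on 29 ballots, Proposal A above Proposal E on 35.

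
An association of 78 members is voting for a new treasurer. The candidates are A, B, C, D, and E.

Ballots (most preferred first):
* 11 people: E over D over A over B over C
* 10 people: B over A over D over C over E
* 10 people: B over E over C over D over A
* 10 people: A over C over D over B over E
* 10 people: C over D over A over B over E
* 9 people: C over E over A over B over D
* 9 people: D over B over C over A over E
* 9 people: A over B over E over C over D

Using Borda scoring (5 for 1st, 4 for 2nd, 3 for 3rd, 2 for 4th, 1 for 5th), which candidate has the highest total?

A

A: 11×3 + 10×4 + 10×1 + 10×5 + 10×3 + 9×3 + 9×2 + 9×5 = 253
B: 11×2 + 10×5 + 10×5 + 10×2 + 10×2 + 9×2 + 9×4 + 9×4 = 252
C: 11×1 + 10×2 + 10×3 + 10×4 + 10×5 + 9×5 + 9×3 + 9×2 = 241
D: 11×4 + 10×3 + 10×2 + 10×3 + 10×4 + 9×1 + 9×5 + 9×1 = 227
E: 11×5 + 10×1 + 10×4 + 10×1 + 10×1 + 9×4 + 9×1 + 9×3 = 197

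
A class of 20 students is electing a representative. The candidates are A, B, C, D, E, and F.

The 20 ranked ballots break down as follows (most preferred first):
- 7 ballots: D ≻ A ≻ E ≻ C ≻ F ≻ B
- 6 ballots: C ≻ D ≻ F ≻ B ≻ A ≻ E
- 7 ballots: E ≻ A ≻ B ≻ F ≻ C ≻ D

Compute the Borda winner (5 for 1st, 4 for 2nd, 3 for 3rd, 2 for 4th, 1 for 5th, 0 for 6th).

A: 7×4 + 6×1 + 7×4 = 62
B: 7×0 + 6×2 + 7×3 = 33
C: 7×2 + 6×5 + 7×1 = 51
D: 7×5 + 6×4 + 7×0 = 59
E: 7×3 + 6×0 + 7×5 = 56
F: 7×1 + 6×3 + 7×2 = 39

A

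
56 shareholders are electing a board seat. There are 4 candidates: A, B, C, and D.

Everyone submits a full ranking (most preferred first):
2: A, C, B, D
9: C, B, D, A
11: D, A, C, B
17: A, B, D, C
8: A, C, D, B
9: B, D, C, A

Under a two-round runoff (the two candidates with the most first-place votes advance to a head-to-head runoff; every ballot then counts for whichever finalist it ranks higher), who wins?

D

Round 1 first-place votes: A 27, B 9, C 9, D 11. A and D advance.
Runoff: A is ranked above D on 27 ballots, D above A on 29.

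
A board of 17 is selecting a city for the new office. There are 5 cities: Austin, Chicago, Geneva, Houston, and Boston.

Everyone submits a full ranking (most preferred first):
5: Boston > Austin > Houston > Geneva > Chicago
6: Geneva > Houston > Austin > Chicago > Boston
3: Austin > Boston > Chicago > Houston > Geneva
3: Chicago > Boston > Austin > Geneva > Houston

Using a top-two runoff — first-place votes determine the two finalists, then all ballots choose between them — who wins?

Boston

Round 1 first-place votes: Austin 3, Chicago 3, Geneva 6, Houston 0, Boston 5. Geneva and Boston advance.
Runoff: Geneva is ranked above Boston on 6 ballots, Boston above Geneva on 11.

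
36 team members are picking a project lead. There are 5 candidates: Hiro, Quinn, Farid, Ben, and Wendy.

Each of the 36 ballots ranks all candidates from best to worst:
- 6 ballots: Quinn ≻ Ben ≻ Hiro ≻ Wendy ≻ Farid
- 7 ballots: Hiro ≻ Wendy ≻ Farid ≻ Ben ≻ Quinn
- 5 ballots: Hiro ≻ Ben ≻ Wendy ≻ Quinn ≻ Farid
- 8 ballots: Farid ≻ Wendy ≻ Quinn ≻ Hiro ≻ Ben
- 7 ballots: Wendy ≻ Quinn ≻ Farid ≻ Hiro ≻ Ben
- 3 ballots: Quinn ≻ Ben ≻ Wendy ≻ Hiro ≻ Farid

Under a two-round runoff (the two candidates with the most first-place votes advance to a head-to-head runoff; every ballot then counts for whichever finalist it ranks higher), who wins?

Quinn

Round 1 first-place votes: Hiro 12, Quinn 9, Farid 8, Ben 0, Wendy 7. Hiro and Quinn advance.
Runoff: Hiro is ranked above Quinn on 12 ballots, Quinn above Hiro on 24.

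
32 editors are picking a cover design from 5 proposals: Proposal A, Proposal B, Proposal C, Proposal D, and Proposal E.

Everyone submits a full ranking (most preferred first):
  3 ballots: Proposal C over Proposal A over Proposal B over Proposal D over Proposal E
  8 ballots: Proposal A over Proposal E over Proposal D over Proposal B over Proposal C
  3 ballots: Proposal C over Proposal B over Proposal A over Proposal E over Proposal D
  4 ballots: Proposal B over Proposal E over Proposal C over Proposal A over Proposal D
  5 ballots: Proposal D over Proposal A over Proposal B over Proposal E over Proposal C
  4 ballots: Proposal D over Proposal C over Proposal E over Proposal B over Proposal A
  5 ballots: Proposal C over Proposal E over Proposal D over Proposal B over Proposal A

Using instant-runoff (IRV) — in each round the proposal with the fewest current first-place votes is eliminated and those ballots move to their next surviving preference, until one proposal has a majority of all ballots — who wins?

Proposal D

Round 1: Proposal A 8, Proposal B 4, Proposal C 11, Proposal D 9, Proposal E 0. Proposal E eliminated.
Round 2: Proposal A 8, Proposal B 4, Proposal C 11, Proposal D 9. Proposal B eliminated.
Round 3: Proposal A 8, Proposal C 15, Proposal D 9. Proposal A eliminated.
Round 4: Proposal C 15, Proposal D 17. Proposal D has a majority (≥17).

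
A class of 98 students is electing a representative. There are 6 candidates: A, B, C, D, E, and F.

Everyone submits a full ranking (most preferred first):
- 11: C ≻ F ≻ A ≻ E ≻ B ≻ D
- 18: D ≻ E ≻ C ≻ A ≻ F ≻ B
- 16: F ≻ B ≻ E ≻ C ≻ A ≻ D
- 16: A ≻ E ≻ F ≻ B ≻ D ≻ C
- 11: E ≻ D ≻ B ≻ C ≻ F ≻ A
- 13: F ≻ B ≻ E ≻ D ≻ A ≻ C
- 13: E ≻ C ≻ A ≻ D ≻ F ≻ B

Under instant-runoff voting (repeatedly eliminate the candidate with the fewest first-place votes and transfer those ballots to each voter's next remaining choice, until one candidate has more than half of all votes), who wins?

Round 1: A 16, B 0, C 11, D 18, E 24, F 29. B eliminated.
Round 2: A 16, C 11, D 18, E 24, F 29. C eliminated.
Round 3: A 16, D 18, E 24, F 40. A eliminated.
Round 4: D 18, E 40, F 40. D eliminated.
Round 5: E 58, F 40. E has a majority (≥50).

E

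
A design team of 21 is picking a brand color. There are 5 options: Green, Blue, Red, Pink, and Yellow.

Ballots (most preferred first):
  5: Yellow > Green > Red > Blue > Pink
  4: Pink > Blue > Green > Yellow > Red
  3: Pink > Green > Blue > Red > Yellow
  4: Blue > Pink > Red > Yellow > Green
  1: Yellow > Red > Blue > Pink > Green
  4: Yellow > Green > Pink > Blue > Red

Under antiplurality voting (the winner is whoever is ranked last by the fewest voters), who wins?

Last-place votes: Green 5, Blue 0, Red 8, Pink 5, Yellow 3.

Blue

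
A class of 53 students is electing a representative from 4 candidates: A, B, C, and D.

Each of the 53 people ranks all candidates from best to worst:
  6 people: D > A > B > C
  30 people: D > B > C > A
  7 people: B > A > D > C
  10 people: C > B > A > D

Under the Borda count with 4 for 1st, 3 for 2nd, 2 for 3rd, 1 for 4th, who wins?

A: 6×3 + 30×1 + 7×3 + 10×2 = 89
B: 6×2 + 30×3 + 7×4 + 10×3 = 160
C: 6×1 + 30×2 + 7×1 + 10×4 = 113
D: 6×4 + 30×4 + 7×2 + 10×1 = 168

D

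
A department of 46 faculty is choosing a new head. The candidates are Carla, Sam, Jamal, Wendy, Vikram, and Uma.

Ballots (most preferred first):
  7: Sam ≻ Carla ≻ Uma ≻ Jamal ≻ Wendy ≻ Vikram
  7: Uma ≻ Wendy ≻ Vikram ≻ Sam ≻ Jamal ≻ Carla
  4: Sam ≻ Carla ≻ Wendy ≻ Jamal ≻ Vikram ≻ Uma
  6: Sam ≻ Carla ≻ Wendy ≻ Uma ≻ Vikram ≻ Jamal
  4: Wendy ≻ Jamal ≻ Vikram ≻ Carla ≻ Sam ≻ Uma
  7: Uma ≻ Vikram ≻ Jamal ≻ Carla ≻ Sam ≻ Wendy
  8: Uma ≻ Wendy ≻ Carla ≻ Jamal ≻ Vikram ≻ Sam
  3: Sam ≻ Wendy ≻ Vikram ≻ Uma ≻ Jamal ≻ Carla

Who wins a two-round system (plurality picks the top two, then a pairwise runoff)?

Sam

Round 1 first-place votes: Carla 0, Sam 20, Jamal 0, Wendy 4, Vikram 0, Uma 22. Uma and Sam advance.
Runoff: Uma is ranked above Sam on 22 ballots, Sam above Uma on 24.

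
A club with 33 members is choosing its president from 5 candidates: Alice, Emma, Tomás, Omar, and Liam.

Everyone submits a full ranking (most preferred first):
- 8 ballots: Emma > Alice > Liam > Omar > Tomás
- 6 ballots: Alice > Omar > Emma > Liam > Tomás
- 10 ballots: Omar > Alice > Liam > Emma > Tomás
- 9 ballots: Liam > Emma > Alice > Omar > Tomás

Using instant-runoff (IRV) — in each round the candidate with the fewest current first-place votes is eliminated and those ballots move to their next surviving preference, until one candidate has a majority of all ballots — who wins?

Round 1: Alice 6, Emma 8, Tomás 0, Omar 10, Liam 9. Tomás eliminated.
Round 2: Alice 6, Emma 8, Omar 10, Liam 9. Alice eliminated.
Round 3: Emma 8, Omar 16, Liam 9. Emma eliminated.
Round 4: Omar 16, Liam 17. Liam has a majority (≥17).

Liam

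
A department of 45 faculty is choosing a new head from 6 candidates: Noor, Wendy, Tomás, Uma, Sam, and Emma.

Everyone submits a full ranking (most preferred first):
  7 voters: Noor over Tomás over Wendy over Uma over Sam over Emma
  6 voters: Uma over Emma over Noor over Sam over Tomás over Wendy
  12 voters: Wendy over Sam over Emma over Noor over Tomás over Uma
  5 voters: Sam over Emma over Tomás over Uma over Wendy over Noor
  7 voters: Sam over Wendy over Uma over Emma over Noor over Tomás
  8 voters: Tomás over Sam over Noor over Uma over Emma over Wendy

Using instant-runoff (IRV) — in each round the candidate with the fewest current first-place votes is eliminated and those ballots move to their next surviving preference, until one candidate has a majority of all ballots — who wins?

Sam

Round 1: Noor 7, Wendy 12, Tomás 8, Uma 6, Sam 12, Emma 0. Emma eliminated.
Round 2: Noor 7, Wendy 12, Tomás 8, Uma 6, Sam 12. Uma eliminated.
Round 3: Noor 13, Wendy 12, Tomás 8, Sam 12. Tomás eliminated.
Round 4: Noor 13, Wendy 12, Sam 20. Wendy eliminated.
Round 5: Noor 13, Sam 32. Sam has a majority (≥23).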